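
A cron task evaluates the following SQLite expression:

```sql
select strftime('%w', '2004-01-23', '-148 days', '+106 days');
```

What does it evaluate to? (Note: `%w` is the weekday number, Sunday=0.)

5

First apply '-148 days', '+106 days': 2004-01-23 → 2003-12-12.
2003-12-12 is a Friday; with Sunday=0 that is 5.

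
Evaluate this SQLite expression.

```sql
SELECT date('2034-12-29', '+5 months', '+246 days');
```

2036-01-30

Adding +5 months to 2034-12-29 gives 2035-05-29.
Applying '+246 days' to 2035-05-29: counting 246 days forward gives 2036-01-30.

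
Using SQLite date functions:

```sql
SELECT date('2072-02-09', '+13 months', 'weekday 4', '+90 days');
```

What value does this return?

Adding +13 months to 2072-02-09 gives 2073-03-09.
`weekday 4` advances to the next Thursday; 2073-03-09 is already a Thursday, so it stays at 2073-03-09.
Applying '+90 days' to 2073-03-09: counting 90 days forward gives 2073-06-07.

2073-06-07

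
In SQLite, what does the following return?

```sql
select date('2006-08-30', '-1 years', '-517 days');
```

Adding -1 year to 2006-08-30 gives 2005-08-30.
Applying '-517 days' to 2005-08-30: counting 517 days back gives 2004-03-31.

2004-03-31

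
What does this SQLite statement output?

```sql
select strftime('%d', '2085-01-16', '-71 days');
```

First apply '-71 days': 2085-01-16 → 2084-11-06.
`%d` extracts the 2-digit day of month: 06.

06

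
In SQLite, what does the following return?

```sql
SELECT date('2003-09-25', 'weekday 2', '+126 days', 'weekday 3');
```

2004-02-04

`weekday 2` advances to the next Tuesday; 2003-09-25 is a Thursday, so it moves forward to 2003-09-30.
Applying '+126 days' to 2003-09-30: counting 126 days forward gives 2004-02-03.
`weekday 3` advances to the next Wednesday; 2004-02-03 is a Tuesday, so it moves forward to 2004-02-04.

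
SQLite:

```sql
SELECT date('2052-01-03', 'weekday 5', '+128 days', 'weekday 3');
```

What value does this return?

2052-05-15

`weekday 5` advances to the next Friday; 2052-01-03 is a Wednesday, so it moves forward to 2052-01-05.
Applying '+128 days' to 2052-01-05: counting 128 days forward gives 2052-05-12.
`weekday 3` advances to the next Wednesday; 2052-05-12 is a Sunday, so it moves forward to 2052-05-15.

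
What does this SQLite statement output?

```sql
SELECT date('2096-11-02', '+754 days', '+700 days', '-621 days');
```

Applying '+754 days' to 2096-11-02: counting 754 days forward gives 2098-11-26.
Applying '+700 days' to 2098-11-26: counting 700 days forward gives 2100-10-27.
Applying '-621 days' to 2100-10-27: counting 621 days back gives 2099-02-13.

2099-02-13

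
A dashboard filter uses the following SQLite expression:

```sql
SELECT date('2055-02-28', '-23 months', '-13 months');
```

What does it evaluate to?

2052-02-28

Adding -23 months to 2055-02-28 gives 2053-03-28.
Adding -13 months to 2053-03-28 gives 2052-02-28.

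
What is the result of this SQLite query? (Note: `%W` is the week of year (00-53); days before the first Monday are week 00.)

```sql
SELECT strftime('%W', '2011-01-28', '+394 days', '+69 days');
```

18

First apply '+394 days', '+69 days': 2011-01-28 → 2012-05-05.
2012-05-05 is a Saturday. SQLite's %W counts Mondays since the year started; the result is 18.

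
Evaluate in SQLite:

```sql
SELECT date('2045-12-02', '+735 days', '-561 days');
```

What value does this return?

2046-05-25

Applying '+735 days' to 2045-12-02: counting 735 days forward gives 2047-12-07.
Applying '-561 days' to 2047-12-07: counting 561 days back gives 2046-05-25.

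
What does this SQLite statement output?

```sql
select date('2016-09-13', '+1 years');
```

Adding +1 year to 2016-09-13 gives 2017-09-13.

2017-09-13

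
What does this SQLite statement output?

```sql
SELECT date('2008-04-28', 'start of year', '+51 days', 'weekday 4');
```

2008-02-21

`start of year` rewinds 2008-04-28 to 2008-01-01.
Applying '+51 days' to 2008-01-01: counting 51 days forward gives 2008-02-21.
`weekday 4` advances to the next Thursday; 2008-02-21 is already a Thursday, so it stays at 2008-02-21.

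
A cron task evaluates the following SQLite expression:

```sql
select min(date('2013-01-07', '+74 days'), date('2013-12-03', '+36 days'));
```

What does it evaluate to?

2013-03-22

date('2013-01-07', '+74 days') → 2013-03-22.
date('2013-12-03', '+36 days') → 2014-01-08.
Earlier of the two is 2013-03-22.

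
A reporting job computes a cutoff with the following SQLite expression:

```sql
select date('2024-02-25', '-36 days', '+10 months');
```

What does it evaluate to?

Going back 25 days from 2024-02-25 reaches 2024-01-31 (last day of January, 31 days).
Going back 11 days within January lands on 2024-01-20.
Adding +10 months to 2024-01-20 gives 2024-11-20.

2024-11-20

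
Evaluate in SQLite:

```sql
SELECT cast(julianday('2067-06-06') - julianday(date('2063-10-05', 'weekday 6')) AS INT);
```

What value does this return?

`weekday 6` advances to the next Saturday; 2063-10-05 is a Friday, so it moves forward to 2063-10-06.
25 days remain in October 2063 after the 6th (31 − 6).
Full months from November 2063 through May 2067 contribute their day counts.
Then 6 days into June 2067.
Total: 25 + 30 + 31 + 31 + 29 + 31 + 30 + 31 + 30 + 31 + 31 + 30 + 31 + 30 + 31 + 31 + 28 + 31 + 30 + 31 + 30 + 31 + 31 + 30 + 31 + 30 + 31 + 31 + 28 + 31 + 30 + 31 + 30 + 31 + 31 + 30 + 31 + 30 + 31 + 31 + 28 + 31 + 30 + 31 + 6 = 1339.

1339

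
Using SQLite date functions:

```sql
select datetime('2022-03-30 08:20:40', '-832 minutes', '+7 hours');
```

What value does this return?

832 minutes = 13h 52m; -832 minutes from 2022-03-30 08:20:40 is 2022-03-29 18:28:40 (crosses midnight).
+7 hours from 2022-03-29 18:28:40 is 2022-03-30 01:28:40 (crosses midnight).

2022-03-30 01:28:40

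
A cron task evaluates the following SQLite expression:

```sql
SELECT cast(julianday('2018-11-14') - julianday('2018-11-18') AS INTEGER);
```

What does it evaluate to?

Both dates are in November 2018: 18 − 14 = 4.
The subtraction is earlier − later, so the result is −4 → -4.

-4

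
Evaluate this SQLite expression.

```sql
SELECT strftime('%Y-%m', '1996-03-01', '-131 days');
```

1995-10

First apply '-131 days': 1996-03-01 → 1995-10-22.
`%Y-%m` extracts the year-month: 1995-10.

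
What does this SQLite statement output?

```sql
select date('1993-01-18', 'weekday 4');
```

`weekday 4` advances to the next Thursday; 1993-01-18 is a Monday, so it moves forward to 1993-01-21.

1993-01-21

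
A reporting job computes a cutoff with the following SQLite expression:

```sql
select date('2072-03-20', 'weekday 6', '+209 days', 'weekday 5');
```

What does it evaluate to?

`weekday 6` advances to the next Saturday; 2072-03-20 is a Sunday, so it moves forward to 2072-03-26.
Applying '+209 days' to 2072-03-26: counting 209 days forward gives 2072-10-21.
`weekday 5` advances to the next Friday; 2072-10-21 is already a Friday, so it stays at 2072-10-21.

2072-10-21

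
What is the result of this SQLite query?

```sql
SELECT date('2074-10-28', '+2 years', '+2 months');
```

Adding +2 years to 2074-10-28 gives 2076-10-28.
Adding +2 months to 2076-10-28 gives 2076-12-28.

2076-12-28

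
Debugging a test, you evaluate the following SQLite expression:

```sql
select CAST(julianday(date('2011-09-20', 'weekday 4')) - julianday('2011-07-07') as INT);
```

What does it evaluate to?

`weekday 4` advances to the next Thursday; 2011-09-20 is a Tuesday, so it moves forward to 2011-09-22.
24 days remain in July 2011 after the 7th (31 − 7).
August 2011: 31 days.
Then 22 days into September 2011.
Total: 24 + 31 + 22 = 77.

77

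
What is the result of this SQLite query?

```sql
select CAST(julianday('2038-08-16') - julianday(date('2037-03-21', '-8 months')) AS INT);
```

756

Adding -8 months to 2037-03-21 gives 2036-07-21.
10 days remain in July 2036 after the 21st (31 − 21).
Full months from August 2036 through July 2038 contribute their day counts.
Then 16 days into August 2038.
Total: 10 + 31 + 30 + 31 + 30 + 31 + 31 + 28 + 31 + 30 + 31 + 30 + 31 + 31 + 30 + 31 + 30 + 31 + 31 + 28 + 31 + 30 + 31 + 30 + 31 + 16 = 756.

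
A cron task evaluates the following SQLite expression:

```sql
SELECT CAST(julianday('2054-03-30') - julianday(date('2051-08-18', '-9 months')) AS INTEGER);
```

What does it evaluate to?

Adding -9 months to 2051-08-18 gives 2050-11-18.
12 days remain in November 2050 after the 18th (30 − 18).
Full months from December 2050 through February 2054 contribute their day counts.
Then 30 days into March 2054.
Total: 12 + 31 + 31 + 28 + 31 + 30 + 31 + 30 + 31 + 31 + 30 + 31 + 30 + 31 + 31 + 29 + 31 + 30 + 31 + 30 + 31 + 31 + 30 + 31 + 30 + 31 + 31 + 28 + 31 + 30 + 31 + 30 + 31 + 31 + 30 + 31 + 30 + 31 + 31 + 28 + 30 = 1228.

1228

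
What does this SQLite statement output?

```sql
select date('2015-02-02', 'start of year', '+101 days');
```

2015-04-12

`start of year` rewinds 2015-02-02 to 2015-01-01.
Applying '+101 days' to 2015-01-01: counting 101 days forward gives 2015-04-12.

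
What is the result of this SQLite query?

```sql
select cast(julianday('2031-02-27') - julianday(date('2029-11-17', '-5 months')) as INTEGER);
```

620

Adding -5 months to 2029-11-17 gives 2029-06-17.
13 days remain in June 2029 after the 17th (30 − 17).
Full months from July 2029 through January 2031 contribute their day counts.
Then 27 days into February 2031.
Total: 13 + 31 + 31 + 30 + 31 + 30 + 31 + 31 + 28 + 31 + 30 + 31 + 30 + 31 + 31 + 30 + 31 + 30 + 31 + 31 + 27 = 620.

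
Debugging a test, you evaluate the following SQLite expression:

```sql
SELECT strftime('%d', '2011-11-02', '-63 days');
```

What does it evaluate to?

31

First apply '-63 days': 2011-11-02 → 2011-08-31.
`%d` extracts the 2-digit day of month: 31.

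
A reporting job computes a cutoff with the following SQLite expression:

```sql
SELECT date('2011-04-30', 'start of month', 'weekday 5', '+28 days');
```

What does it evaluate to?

`start of month` rewinds 2011-04-30 to 2011-04-01.
`weekday 5` advances to the next Friday; 2011-04-01 is already a Friday, so it stays at 2011-04-01.
Advancing 28 more days within April lands on 2011-04-29.

2011-04-29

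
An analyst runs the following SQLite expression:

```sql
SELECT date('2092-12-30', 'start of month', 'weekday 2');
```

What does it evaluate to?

2092-12-02

`start of month` rewinds 2092-12-30 to 2092-12-01.
`weekday 2` advances to the next Tuesday; 2092-12-01 is a Monday, so it moves forward to 2092-12-02.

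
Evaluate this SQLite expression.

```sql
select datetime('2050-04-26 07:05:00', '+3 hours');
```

2050-04-26 10:05:00

+3 hours from 2050-04-26 07:05:00 is 2050-04-26 10:05:00.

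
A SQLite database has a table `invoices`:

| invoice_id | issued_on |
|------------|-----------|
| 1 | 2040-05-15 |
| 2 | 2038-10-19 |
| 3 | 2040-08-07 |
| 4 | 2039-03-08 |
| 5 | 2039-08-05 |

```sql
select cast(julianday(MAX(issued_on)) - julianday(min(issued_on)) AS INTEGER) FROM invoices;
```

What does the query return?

MIN = 2038-10-19, MAX = 2040-08-07.
12 days remain in October 2038 after the 19th (31 − 19).
Full months from November 2038 through July 2040 contribute their day counts.
Then 7 days into August 2040.
Total: 12 + 30 + 31 + 31 + 28 + 31 + 30 + 31 + 30 + 31 + 31 + 30 + 31 + 30 + 31 + 31 + 29 + 31 + 30 + 31 + 30 + 31 + 7 = 658.

658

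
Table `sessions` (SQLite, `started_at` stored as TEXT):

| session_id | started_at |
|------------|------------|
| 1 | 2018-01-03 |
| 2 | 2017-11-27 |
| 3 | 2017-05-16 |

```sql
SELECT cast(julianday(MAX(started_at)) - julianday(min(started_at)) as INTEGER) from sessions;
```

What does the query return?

MIN = 2017-05-16, MAX = 2018-01-03.
15 days remain in May 2017 after the 16th (31 − 16).
Full months from June 2017 through December 2017 contribute their day counts.
Then 3 days into January 2018.
Total: 15 + 30 + 31 + 31 + 30 + 31 + 30 + 31 + 3 = 232.

232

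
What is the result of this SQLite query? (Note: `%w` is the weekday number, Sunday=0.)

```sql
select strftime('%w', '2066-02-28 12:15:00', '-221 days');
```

3

First apply '-221 days': 2066-02-28 12:15:00 → 2065-07-22 12:15:00.
2065-07-22 is a Wednesday; with Sunday=0 that is 3.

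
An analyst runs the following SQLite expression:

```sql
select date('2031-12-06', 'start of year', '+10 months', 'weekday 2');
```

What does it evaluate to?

`start of year` rewinds 2031-12-06 to 2031-01-01.
Adding +10 months to 2031-01-01 gives 2031-11-01.
`weekday 2` advances to the next Tuesday; 2031-11-01 is a Saturday, so it moves forward to 2031-11-04.

2031-11-04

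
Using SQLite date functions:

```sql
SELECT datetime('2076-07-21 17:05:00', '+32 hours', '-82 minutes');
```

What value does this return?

2076-07-22 23:43:00

+32 hours from 2076-07-21 17:05:00 is 2076-07-23 01:05:00 (crosses midnight).
82 minutes = 1h 22m; -82 minutes from 2076-07-23 01:05:00 is 2076-07-22 23:43:00 (crosses midnight).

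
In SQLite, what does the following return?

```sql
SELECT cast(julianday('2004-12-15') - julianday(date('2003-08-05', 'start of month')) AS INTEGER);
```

502

`start of month` rewinds 2003-08-05 to 2003-08-01.
30 days remain in August 2003 after the 1st (31 − 1).
Full months from September 2003 through November 2004 contribute their day counts.
Then 15 days into December 2004.
Total: 30 + 30 + 31 + 30 + 31 + 31 + 29 + 31 + 30 + 31 + 30 + 31 + 31 + 30 + 31 + 30 + 15 = 502.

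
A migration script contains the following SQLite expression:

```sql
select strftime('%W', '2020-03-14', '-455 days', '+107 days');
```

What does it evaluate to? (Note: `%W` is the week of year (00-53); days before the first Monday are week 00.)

First apply '-455 days', '+107 days': 2020-03-14 → 2019-04-01.
2019-04-01 is a Monday. SQLite's %W counts Mondays since the year started; the result is 13.

13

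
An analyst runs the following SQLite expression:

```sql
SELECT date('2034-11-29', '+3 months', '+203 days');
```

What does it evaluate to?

Adding +3 months to 2034-11-29 targets 2035-02-29. February 2035 has only 28 days, so SQLite normalizes the 1-day overflow forward to 2035-03-01.
Applying '+203 days' to 2035-03-01: counting 203 days forward gives 2035-09-20.

2035-09-20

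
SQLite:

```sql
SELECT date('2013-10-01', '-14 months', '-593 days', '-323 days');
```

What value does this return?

Adding -14 months to 2013-10-01 gives 2012-08-01.
Applying '-593 days' to 2012-08-01: counting 593 days back gives 2010-12-17.
Applying '-323 days' to 2010-12-17: counting 323 days back gives 2010-01-28.

2010-01-28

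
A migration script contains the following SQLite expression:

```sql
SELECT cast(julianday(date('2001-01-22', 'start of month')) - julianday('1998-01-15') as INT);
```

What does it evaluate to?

1082

`start of month` rewinds 2001-01-22 to 2001-01-01.
16 days remain in January 1998 after the 15th (31 − 15).
Full months from February 1998 through December 2000 contribute their day counts.
Then 1 day into January 2001.
Total: 16 + 28 + 31 + 30 + 31 + 30 + 31 + 31 + 30 + 31 + 30 + 31 + 31 + 28 + 31 + 30 + 31 + 30 + 31 + 31 + 30 + 31 + 30 + 31 + 31 + 29 + 31 + 30 + 31 + 30 + 31 + 31 + 30 + 31 + 30 + 31 + 1 = 1082.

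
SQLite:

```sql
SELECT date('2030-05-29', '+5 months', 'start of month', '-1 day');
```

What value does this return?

2030-09-30

Adding +5 months to 2030-05-29 gives 2030-10-29.
`start of month` rewinds 2030-10-29 to 2030-10-01.
Going back 1 day from 2030-10-01 reaches 2030-09-30 (last day of September, 30 days).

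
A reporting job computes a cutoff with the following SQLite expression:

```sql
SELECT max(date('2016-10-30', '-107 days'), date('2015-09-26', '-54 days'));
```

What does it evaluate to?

2016-07-15

date('2016-10-30', '-107 days') → 2016-07-15.
date('2015-09-26', '-54 days') → 2015-08-03.
Later of the two is 2016-07-15.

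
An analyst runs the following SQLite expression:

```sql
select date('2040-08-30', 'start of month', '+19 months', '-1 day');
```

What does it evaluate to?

2042-02-28

`start of month` rewinds 2040-08-30 to 2040-08-01.
Adding +19 months to 2040-08-01 gives 2042-03-01.
Going back 1 day from 2042-03-01 reaches 2042-02-28 (last day of February, 28 days).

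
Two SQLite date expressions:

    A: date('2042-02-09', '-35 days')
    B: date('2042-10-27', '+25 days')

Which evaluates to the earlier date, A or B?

A = 2042-01-05.
B = 2042-11-21.
A is earlier.

A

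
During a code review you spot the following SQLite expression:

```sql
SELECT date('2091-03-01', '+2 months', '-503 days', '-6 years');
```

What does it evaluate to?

2083-12-14

Adding +2 months to 2091-03-01 gives 2091-05-01.
Applying '-503 days' to 2091-05-01: counting 503 days back gives 2089-12-14.
Adding -6 years to 2089-12-14 gives 2083-12-14.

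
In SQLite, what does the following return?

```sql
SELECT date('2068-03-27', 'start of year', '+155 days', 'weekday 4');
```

2068-06-07

`start of year` rewinds 2068-03-27 to 2068-01-01.
Applying '+155 days' to 2068-01-01: counting 155 days forward gives 2068-06-04.
`weekday 4` advances to the next Thursday; 2068-06-04 is a Monday, so it moves forward to 2068-06-07.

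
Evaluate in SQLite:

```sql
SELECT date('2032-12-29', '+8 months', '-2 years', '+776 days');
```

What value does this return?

2033-10-13

Adding +8 months to 2032-12-29 gives 2033-08-29.
Adding -2 years to 2033-08-29 gives 2031-08-29.
Applying '+776 days' to 2031-08-29: counting 776 days forward gives 2033-10-13.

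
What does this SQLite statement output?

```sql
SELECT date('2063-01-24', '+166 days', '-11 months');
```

Applying '+166 days' to 2063-01-24: counting 166 days forward gives 2063-07-09.
Adding -11 months to 2063-07-09 gives 2062-08-09.

2062-08-09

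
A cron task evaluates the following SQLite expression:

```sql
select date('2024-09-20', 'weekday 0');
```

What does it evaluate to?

2024-09-22

`weekday 0` advances to the next Sunday; 2024-09-20 is a Friday, so it moves forward to 2024-09-22.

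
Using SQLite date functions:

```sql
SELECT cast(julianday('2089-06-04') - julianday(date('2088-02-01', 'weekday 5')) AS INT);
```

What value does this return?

484

`weekday 5` advances to the next Friday; 2088-02-01 is a Sunday, so it moves forward to 2088-02-06.
23 days remain in February 2088 after the 6th (29 − 6).
Full months from March 2088 through May 2089 contribute their day counts.
Then 4 days into June 2089.
Total: 23 + 31 + 30 + 31 + 30 + 31 + 31 + 30 + 31 + 30 + 31 + 31 + 28 + 31 + 30 + 31 + 4 = 484.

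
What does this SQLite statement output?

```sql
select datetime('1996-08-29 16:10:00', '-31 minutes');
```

1996-08-29 15:39:00

-31 minutes from 1996-08-29 16:10:00 is 1996-08-29 15:39:00.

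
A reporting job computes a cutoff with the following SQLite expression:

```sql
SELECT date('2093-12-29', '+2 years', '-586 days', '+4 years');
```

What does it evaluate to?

2098-05-22

Adding +2 years to 2093-12-29 gives 2095-12-29.
Applying '-586 days' to 2095-12-29: counting 586 days back gives 2094-05-22.
Adding +4 years to 2094-05-22 gives 2098-05-22.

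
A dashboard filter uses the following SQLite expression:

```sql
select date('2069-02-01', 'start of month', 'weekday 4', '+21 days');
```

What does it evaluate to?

2069-02-28

`start of month` rewinds 2069-02-01 to 2069-02-01.
`weekday 4` advances to the next Thursday; 2069-02-01 is a Friday, so it moves forward to 2069-02-07.
Advancing 21 more days within February lands on 2069-02-28.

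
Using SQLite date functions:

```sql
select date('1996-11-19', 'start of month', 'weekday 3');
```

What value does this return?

`start of month` rewinds 1996-11-19 to 1996-11-01.
`weekday 3` advances to the next Wednesday; 1996-11-01 is a Friday, so it moves forward to 1996-11-06.

1996-11-06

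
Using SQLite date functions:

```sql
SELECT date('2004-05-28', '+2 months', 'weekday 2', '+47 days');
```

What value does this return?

Adding +2 months to 2004-05-28 gives 2004-07-28.
`weekday 2` advances to the next Tuesday; 2004-07-28 is a Wednesday, so it moves forward to 2004-08-03.
Applying '+47 days' to 2004-08-03: counting 47 days forward gives 2004-09-19.

2004-09-19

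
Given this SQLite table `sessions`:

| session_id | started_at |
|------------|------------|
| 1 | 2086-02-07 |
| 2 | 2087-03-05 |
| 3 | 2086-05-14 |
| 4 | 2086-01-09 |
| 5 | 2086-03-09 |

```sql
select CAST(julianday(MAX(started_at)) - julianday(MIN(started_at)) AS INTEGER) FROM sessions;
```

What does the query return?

MIN = 2086-01-09, MAX = 2087-03-05.
22 days remain in January 2086 after the 9th (31 − 9).
Full months from February 2086 through February 2087 contribute their day counts.
Then 5 days into March 2087.
Total: 22 + 28 + 31 + 30 + 31 + 30 + 31 + 31 + 30 + 31 + 30 + 31 + 31 + 28 + 5 = 420.

420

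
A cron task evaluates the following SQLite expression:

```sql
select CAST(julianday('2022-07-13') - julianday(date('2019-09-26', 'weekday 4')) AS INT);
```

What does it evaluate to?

`weekday 4` advances to the next Thursday; 2019-09-26 is already a Thursday, so it stays at 2019-09-26.
4 days remain in September 2019 after the 26th (30 − 26).
Full months from October 2019 through June 2022 contribute their day counts.
Then 13 days into July 2022.
Total: 4 + 31 + 30 + 31 + 31 + 29 + 31 + 30 + 31 + 30 + 31 + 31 + 30 + 31 + 30 + 31 + 31 + 28 + 31 + 30 + 31 + 30 + 31 + 31 + 30 + 31 + 30 + 31 + 31 + 28 + 31 + 30 + 31 + 30 + 13 = 1021.

1021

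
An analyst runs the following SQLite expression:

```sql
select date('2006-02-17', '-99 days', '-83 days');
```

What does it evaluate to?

Applying '-99 days' to 2006-02-17: counting 99 days back gives 2005-11-10.
Applying '-83 days' to 2005-11-10: counting 83 days back gives 2005-08-19.

2005-08-19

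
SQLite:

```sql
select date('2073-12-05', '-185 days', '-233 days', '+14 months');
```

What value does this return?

Applying '-185 days' to 2073-12-05: counting 185 days back gives 2073-06-03.
Applying '-233 days' to 2073-06-03: counting 233 days back gives 2072-10-13.
Adding +14 months to 2072-10-13 gives 2073-12-13.

2073-12-13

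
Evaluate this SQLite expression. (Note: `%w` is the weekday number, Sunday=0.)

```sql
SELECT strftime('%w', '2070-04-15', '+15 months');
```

First apply '+15 months': 2070-04-15 → 2071-07-15.
2071-07-15 is a Wednesday; with Sunday=0 that is 3.

3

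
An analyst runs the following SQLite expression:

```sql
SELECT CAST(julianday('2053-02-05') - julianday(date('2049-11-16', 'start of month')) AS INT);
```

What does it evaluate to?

1192

`start of month` rewinds 2049-11-16 to 2049-11-01.
29 days remain in November 2049 after the 1st (30 − 1).
Full months from December 2049 through January 2053 contribute their day counts.
Then 5 days into February 2053.
Total: 29 + 31 + 31 + 28 + 31 + 30 + 31 + 30 + 31 + 31 + 30 + 31 + 30 + 31 + 31 + 28 + 31 + 30 + 31 + 30 + 31 + 31 + 30 + 31 + 30 + 31 + 31 + 29 + 31 + 30 + 31 + 30 + 31 + 31 + 30 + 31 + 30 + 31 + 31 + 5 = 1192.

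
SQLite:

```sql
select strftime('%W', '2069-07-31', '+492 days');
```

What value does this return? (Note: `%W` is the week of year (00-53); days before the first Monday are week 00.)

48

First apply '+492 days': 2069-07-31 → 2070-12-05.
2070-12-05 is a Friday. SQLite's %W counts Mondays since the year started; the result is 48.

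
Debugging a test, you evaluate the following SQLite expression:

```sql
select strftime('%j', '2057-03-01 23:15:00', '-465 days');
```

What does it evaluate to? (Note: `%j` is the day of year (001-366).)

First apply '-465 days': 2057-03-01 23:15:00 → 2055-11-22 23:15:00.
Day-of-year for 2055-11-22: days since 2055-01-01 inclusive = 326, zero-padded to 326.

326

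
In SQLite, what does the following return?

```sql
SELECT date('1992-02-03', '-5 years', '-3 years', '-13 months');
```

1983-01-03

Adding -5 years to 1992-02-03 gives 1987-02-03.
Adding -3 years to 1987-02-03 gives 1984-02-03.
Adding -13 months to 1984-02-03 gives 1983-01-03.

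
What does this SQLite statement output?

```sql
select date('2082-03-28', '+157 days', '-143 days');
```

Applying '+157 days' to 2082-03-28: counting 157 days forward gives 2082-09-01.
Applying '-143 days' to 2082-09-01: counting 143 days back gives 2082-04-11.

2082-04-11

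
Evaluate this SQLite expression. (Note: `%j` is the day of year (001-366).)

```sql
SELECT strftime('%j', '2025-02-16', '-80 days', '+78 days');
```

First apply '-80 days', '+78 days': 2025-02-16 → 2025-02-14.
Day-of-year for 2025-02-14: days since 2025-01-01 inclusive = 45, zero-padded to 045.

045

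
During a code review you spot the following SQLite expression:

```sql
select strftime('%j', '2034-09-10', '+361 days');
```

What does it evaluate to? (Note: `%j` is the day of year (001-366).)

First apply '+361 days': 2034-09-10 → 2035-09-06.
Day-of-year for 2035-09-06: days since 2035-01-01 inclusive = 249, zero-padded to 249.

249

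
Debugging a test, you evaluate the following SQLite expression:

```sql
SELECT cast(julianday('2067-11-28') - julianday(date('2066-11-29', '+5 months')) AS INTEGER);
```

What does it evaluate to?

213

Adding +5 months to 2066-11-29 gives 2067-04-29.
1 day remains in April 2067 after the 29th (30 − 29).
Full months from May 2067 through October 2067 contribute their day counts.
Then 28 days into November 2067.
Total: 1 + 31 + 30 + 31 + 31 + 30 + 31 + 28 = 213.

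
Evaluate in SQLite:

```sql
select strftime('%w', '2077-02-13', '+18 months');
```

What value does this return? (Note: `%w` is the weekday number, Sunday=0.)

First apply '+18 months': 2077-02-13 → 2078-08-13.
2078-08-13 is a Saturday; with Sunday=0 that is 6.

6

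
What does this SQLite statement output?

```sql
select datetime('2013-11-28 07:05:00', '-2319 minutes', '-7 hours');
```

2013-11-26 09:26:00

2319 minutes = 38h 39m; -2319 minutes from 2013-11-28 07:05:00 is 2013-11-26 16:26:00 (crosses midnight).
-7 hours from 2013-11-26 16:26:00 is 2013-11-26 09:26:00.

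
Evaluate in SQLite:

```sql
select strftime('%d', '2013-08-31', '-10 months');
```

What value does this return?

31

First apply '-10 months': 2013-08-31 → 2012-10-31.
`%d` extracts the 2-digit day of month: 31.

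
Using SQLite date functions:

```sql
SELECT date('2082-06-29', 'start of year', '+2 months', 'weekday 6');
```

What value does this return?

`start of year` rewinds 2082-06-29 to 2082-01-01.
Adding +2 months to 2082-01-01 gives 2082-03-01.
`weekday 6` advances to the next Saturday; 2082-03-01 is a Sunday, so it moves forward to 2082-03-07.

2082-03-07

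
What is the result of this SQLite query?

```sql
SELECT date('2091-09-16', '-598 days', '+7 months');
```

Applying '-598 days' to 2091-09-16: counting 598 days back gives 2090-01-26.
Adding +7 months to 2090-01-26 gives 2090-08-26.

2090-08-26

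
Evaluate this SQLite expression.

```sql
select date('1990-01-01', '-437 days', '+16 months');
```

1990-02-21

Applying '-437 days' to 1990-01-01: counting 437 days back gives 1988-10-21.
Adding +16 months to 1988-10-21 gives 1990-02-21.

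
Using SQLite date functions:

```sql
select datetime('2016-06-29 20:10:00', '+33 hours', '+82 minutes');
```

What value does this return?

2016-07-01 06:32:00

+33 hours from 2016-06-29 20:10:00 is 2016-07-01 05:10:00 (crosses midnight).
82 minutes = 1h 22m; +82 minutes from 2016-07-01 05:10:00 is 2016-07-01 06:32:00.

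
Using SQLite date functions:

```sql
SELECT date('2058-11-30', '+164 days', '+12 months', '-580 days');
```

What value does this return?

Applying '+164 days' to 2058-11-30: counting 164 days forward gives 2059-05-13.
Adding +12 months to 2059-05-13 gives 2060-05-13.
Applying '-580 days' to 2060-05-13: counting 580 days back gives 2058-10-11.

2058-10-11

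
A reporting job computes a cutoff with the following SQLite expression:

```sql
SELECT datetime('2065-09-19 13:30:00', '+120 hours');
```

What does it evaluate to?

2065-09-24 13:30:00

+120 hours from 2065-09-19 13:30:00 is 2065-09-24 13:30:00 (crosses midnight).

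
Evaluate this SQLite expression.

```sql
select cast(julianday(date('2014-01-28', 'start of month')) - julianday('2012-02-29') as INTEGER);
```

`start of month` rewinds 2014-01-28 to 2014-01-01.
0 days remain in February 2012 after the 29th (29 − 29).
Full months from March 2012 through December 2013 contribute their day counts.
Then 1 day into January 2014.
Total: 0 + 31 + 30 + 31 + 30 + 31 + 31 + 30 + 31 + 30 + 31 + 31 + 28 + 31 + 30 + 31 + 30 + 31 + 31 + 30 + 31 + 30 + 31 + 1 = 672.

672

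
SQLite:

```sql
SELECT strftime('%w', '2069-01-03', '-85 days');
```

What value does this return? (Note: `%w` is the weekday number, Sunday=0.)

3

First apply '-85 days': 2069-01-03 → 2068-10-10.
2068-10-10 is a Wednesday; with Sunday=0 that is 3.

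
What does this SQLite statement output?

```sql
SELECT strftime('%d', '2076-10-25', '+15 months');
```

25

First apply '+15 months': 2076-10-25 → 2078-01-25.
`%d` extracts the 2-digit day of month: 25.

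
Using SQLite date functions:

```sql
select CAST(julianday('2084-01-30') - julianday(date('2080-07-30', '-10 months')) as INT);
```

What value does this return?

1583

Adding -10 months to 2080-07-30 gives 2079-09-30.
0 days remain in September 2079 after the 30th (30 − 30).
Full months from October 2079 through December 2083 contribute their day counts.
Then 30 days into January 2084.
Total: 0 + 31 + 30 + 31 + 31 + 29 + 31 + 30 + 31 + 30 + 31 + 31 + 30 + 31 + 30 + 31 + 31 + 28 + 31 + 30 + 31 + 30 + 31 + 31 + 30 + 31 + 30 + 31 + 31 + 28 + 31 + 30 + 31 + 30 + 31 + 31 + 30 + 31 + 30 + 31 + 31 + 28 + 31 + 30 + 31 + 30 + 31 + 31 + 30 + 31 + 30 + 31 + 30 = 1583.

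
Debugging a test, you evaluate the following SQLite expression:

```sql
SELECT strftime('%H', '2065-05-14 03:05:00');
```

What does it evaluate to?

`%H` extracts the 2-digit hour (00-23): 03.

03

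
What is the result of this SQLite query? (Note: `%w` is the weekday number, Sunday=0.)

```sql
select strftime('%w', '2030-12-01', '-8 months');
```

1

First apply '-8 months': 2030-12-01 → 2030-04-01.
2030-04-01 is a Monday; with Sunday=0 that is 1.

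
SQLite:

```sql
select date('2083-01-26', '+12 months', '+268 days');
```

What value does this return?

Adding +12 months to 2083-01-26 gives 2084-01-26.
Applying '+268 days' to 2084-01-26: counting 268 days forward gives 2084-10-20.

2084-10-20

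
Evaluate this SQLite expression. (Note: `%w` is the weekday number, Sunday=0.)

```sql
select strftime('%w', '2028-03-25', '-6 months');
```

6

First apply '-6 months': 2028-03-25 → 2027-09-25.
2027-09-25 is a Saturday; with Sunday=0 that is 6.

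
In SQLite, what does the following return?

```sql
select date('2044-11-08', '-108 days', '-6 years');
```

2038-07-23

Applying '-108 days' to 2044-11-08: counting 108 days back gives 2044-07-23.
Adding -6 years to 2044-07-23 gives 2038-07-23.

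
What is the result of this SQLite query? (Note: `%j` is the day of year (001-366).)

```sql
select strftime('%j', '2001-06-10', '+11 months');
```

130

First apply '+11 months': 2001-06-10 → 2002-05-10.
Day-of-year for 2002-05-10: days since 2002-01-01 inclusive = 130, zero-padded to 130.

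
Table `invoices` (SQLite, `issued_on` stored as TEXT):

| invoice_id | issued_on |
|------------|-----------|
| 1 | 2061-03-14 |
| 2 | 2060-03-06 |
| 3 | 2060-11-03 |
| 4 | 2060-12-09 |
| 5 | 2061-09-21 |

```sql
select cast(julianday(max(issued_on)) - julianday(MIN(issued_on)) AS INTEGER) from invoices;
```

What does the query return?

MIN = 2060-03-06, MAX = 2061-09-21.
25 days remain in March 2060 after the 6th (31 − 6).
Full months from April 2060 through August 2061 contribute their day counts.
Then 21 days into September 2061.
Total: 25 + 30 + 31 + 30 + 31 + 31 + 30 + 31 + 30 + 31 + 31 + 28 + 31 + 30 + 31 + 30 + 31 + 31 + 21 = 564.

564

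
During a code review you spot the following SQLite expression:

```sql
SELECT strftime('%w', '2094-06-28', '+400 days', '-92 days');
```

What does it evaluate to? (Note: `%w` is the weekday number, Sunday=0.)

First apply '+400 days', '-92 days': 2094-06-28 → 2095-05-02.
2095-05-02 is a Monday; with Sunday=0 that is 1.

1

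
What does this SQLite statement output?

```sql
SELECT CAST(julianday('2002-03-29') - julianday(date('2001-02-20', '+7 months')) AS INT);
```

190

Adding +7 months to 2001-02-20 gives 2001-09-20.
10 days remain in September 2001 after the 20th (30 − 20).
October 2001: 31 days.
November 2001: 30 days.
December 2001: 31 days.
January 2002: 31 days.
February 2002: 28 days.
Then 29 days into March 2002.
Total: 10 + 31 + 30 + 31 + 31 + 28 + 29 = 190.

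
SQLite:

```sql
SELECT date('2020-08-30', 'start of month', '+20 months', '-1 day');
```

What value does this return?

2022-03-31

`start of month` rewinds 2020-08-30 to 2020-08-01.
Adding +20 months to 2020-08-01 gives 2022-04-01.
Going back 1 day from 2022-04-01 reaches 2022-03-31 (last day of March, 31 days).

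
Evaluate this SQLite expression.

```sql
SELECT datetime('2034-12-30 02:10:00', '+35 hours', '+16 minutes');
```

+35 hours from 2034-12-30 02:10:00 is 2034-12-31 13:10:00 (crosses midnight).
+16 minutes from 2034-12-31 13:10:00 is 2034-12-31 13:26:00.

2034-12-31 13:26:00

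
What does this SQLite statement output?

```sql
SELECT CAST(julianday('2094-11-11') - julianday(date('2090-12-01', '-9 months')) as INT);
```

1716

Adding -9 months to 2090-12-01 gives 2090-03-01.
30 days remain in March 2090 after the 1st (31 − 1).
Full months from April 2090 through October 2094 contribute their day counts.
Then 11 days into November 2094.
Total: 30 + 30 + 31 + 30 + 31 + 31 + 30 + 31 + 30 + 31 + 31 + 28 + 31 + 30 + 31 + 30 + 31 + 31 + 30 + 31 + 30 + 31 + 31 + 29 + 31 + 30 + 31 + 30 + 31 + 31 + 30 + 31 + 30 + 31 + 31 + 28 + 31 + 30 + 31 + 30 + 31 + 31 + 30 + 31 + 30 + 31 + 31 + 28 + 31 + 30 + 31 + 30 + 31 + 31 + 30 + 31 + 11 = 1716.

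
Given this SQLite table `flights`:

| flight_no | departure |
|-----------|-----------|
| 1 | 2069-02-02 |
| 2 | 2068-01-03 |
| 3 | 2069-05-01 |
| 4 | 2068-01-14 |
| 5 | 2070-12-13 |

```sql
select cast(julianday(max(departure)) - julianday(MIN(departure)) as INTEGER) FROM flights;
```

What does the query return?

1075

MIN = 2068-01-03, MAX = 2070-12-13.
28 days remain in January 2068 after the 3rd (31 − 3).
Full months from February 2068 through November 2070 contribute their day counts.
Then 13 days into December 2070.
Total: 28 + 29 + 31 + 30 + 31 + 30 + 31 + 31 + 30 + 31 + 30 + 31 + 31 + 28 + 31 + 30 + 31 + 30 + 31 + 31 + 30 + 31 + 30 + 31 + 31 + 28 + 31 + 30 + 31 + 30 + 31 + 31 + 30 + 31 + 30 + 13 = 1075.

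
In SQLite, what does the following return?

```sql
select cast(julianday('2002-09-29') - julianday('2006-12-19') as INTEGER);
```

1 day remains in September 2002 after the 29th (30 − 29).
Full months from October 2002 through November 2006 contribute their day counts.
Then 19 days into December 2006.
Total: 1 + 31 + 30 + 31 + 31 + 28 + 31 + 30 + 31 + 30 + 31 + 31 + 30 + 31 + 30 + 31 + 31 + 29 + 31 + 30 + 31 + 30 + 31 + 31 + 30 + 31 + 30 + 31 + 31 + 28 + 31 + 30 + 31 + 30 + 31 + 31 + 30 + 31 + 30 + 31 + 31 + 28 + 31 + 30 + 31 + 30 + 31 + 31 + 30 + 31 + 30 + 19 = 1542.
The subtraction is earlier − later, so the result is −1542 → -1542.

-1542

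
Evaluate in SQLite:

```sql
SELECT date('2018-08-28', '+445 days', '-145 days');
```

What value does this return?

Applying '+445 days' to 2018-08-28: counting 445 days forward gives 2019-11-16.
Applying '-145 days' to 2019-11-16: counting 145 days back gives 2019-06-24.

2019-06-24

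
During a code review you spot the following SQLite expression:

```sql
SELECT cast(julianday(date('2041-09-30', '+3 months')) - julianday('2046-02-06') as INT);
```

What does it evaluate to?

-1499

Adding +3 months to 2041-09-30 gives 2041-12-30.
1 day remains in December 2041 after the 30th (31 − 30).
Full months from January 2042 through January 2046 contribute their day counts.
Then 6 days into February 2046.
Total: 1 + 31 + 28 + 31 + 30 + 31 + 30 + 31 + 31 + 30 + 31 + 30 + 31 + 31 + 28 + 31 + 30 + 31 + 30 + 31 + 31 + 30 + 31 + 30 + 31 + 31 + 29 + 31 + 30 + 31 + 30 + 31 + 31 + 30 + 31 + 30 + 31 + 31 + 28 + 31 + 30 + 31 + 30 + 31 + 31 + 30 + 31 + 30 + 31 + 31 + 6 = 1499.
The subtraction is earlier − later, so the result is −1499 → -1499.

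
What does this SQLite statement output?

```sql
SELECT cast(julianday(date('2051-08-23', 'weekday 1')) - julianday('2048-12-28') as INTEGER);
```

`weekday 1` advances to the next Monday; 2051-08-23 is a Wednesday, so it moves forward to 2051-08-28.
3 days remain in December 2048 after the 28th (31 − 28).
Full months from January 2049 through July 2051 contribute their day counts.
Then 28 days into August 2051.
Total: 3 + 31 + 28 + 31 + 30 + 31 + 30 + 31 + 31 + 30 + 31 + 30 + 31 + 31 + 28 + 31 + 30 + 31 + 30 + 31 + 31 + 30 + 31 + 30 + 31 + 31 + 28 + 31 + 30 + 31 + 30 + 31 + 28 = 973.

973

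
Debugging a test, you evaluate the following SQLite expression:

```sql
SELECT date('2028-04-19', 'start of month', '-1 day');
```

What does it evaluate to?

`start of month` rewinds 2028-04-19 to 2028-04-01.
Going back 1 day from 2028-04-01 reaches 2028-03-31 (last day of March, 31 days).

2028-03-31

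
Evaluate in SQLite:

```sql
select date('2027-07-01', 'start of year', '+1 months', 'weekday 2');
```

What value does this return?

`start of year` rewinds 2027-07-01 to 2027-01-01.
Adding +1 month to 2027-01-01 gives 2027-02-01.
`weekday 2` advances to the next Tuesday; 2027-02-01 is a Monday, so it moves forward to 2027-02-02.

2027-02-02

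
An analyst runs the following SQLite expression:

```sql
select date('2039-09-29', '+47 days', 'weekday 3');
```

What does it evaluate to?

2039-11-16

Applying '+47 days' to 2039-09-29: counting 47 days forward gives 2039-11-15.
`weekday 3` advances to the next Wednesday; 2039-11-15 is a Tuesday, so it moves forward to 2039-11-16.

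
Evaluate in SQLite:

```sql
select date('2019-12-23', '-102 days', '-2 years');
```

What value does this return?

Applying '-102 days' to 2019-12-23: counting 102 days back gives 2019-09-12.
Adding -2 years to 2019-09-12 gives 2017-09-12.

2017-09-12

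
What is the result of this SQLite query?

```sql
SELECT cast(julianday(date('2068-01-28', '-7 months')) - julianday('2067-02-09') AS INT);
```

Adding -7 months to 2068-01-28 gives 2067-06-28.
19 days remain in February 2067 after the 9th (28 − 9).
March 2067: 31 days.
April 2067: 30 days.
May 2067: 31 days.
Then 28 days into June 2067.
Total: 19 + 31 + 30 + 31 + 28 = 139.

139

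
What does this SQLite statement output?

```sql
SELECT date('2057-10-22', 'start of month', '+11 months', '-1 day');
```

2058-08-31

`start of month` rewinds 2057-10-22 to 2057-10-01.
Adding +11 months to 2057-10-01 gives 2058-09-01.
Going back 1 day from 2058-09-01 reaches 2058-08-31 (last day of August, 31 days).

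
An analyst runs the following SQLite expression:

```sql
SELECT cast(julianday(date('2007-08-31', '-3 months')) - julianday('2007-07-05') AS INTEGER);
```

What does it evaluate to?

-35

Adding -3 months to 2007-08-31 gives 2007-05-31.
0 days remain in May 2007 after the 31st (31 − 31).
June 2007: 30 days.
Then 5 days into July 2007.
Total: 0 + 30 + 5 = 35.
The subtraction is earlier − later, so the result is −35 → -35.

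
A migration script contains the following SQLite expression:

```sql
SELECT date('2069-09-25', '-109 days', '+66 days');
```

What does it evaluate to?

Applying '-109 days' to 2069-09-25: counting 109 days back gives 2069-06-08.
Applying '+66 days' to 2069-06-08: counting 66 days forward gives 2069-08-13.

2069-08-13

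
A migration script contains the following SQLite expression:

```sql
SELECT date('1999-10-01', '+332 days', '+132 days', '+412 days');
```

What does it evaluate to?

2002-02-23

Applying '+332 days' to 1999-10-01: counting 332 days forward gives 2000-08-28.
Applying '+132 days' to 2000-08-28: counting 132 days forward gives 2001-01-07.
Applying '+412 days' to 2001-01-07: counting 412 days forward gives 2002-02-23.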